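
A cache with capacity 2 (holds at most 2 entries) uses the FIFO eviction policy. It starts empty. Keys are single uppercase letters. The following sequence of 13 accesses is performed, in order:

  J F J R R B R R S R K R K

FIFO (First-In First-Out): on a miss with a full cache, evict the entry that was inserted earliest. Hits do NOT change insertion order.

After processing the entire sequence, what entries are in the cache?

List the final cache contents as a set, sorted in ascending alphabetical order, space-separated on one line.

Answer: K R

Derivation:
FIFO simulation (capacity=2):
  1. access J: MISS. Cache (old->new): [J]
  2. access F: MISS. Cache (old->new): [J F]
  3. access J: HIT. Cache (old->new): [J F]
  4. access R: MISS, evict J. Cache (old->new): [F R]
  5. access R: HIT. Cache (old->new): [F R]
  6. access B: MISS, evict F. Cache (old->new): [R B]
  7. access R: HIT. Cache (old->new): [R B]
  8. access R: HIT. Cache (old->new): [R B]
  9. access S: MISS, evict R. Cache (old->new): [B S]
  10. access R: MISS, evict B. Cache (old->new): [S R]
  11. access K: MISS, evict S. Cache (old->new): [R K]
  12. access R: HIT. Cache (old->new): [R K]
  13. access K: HIT. Cache (old->new): [R K]
Total: 6 hits, 7 misses, 5 evictions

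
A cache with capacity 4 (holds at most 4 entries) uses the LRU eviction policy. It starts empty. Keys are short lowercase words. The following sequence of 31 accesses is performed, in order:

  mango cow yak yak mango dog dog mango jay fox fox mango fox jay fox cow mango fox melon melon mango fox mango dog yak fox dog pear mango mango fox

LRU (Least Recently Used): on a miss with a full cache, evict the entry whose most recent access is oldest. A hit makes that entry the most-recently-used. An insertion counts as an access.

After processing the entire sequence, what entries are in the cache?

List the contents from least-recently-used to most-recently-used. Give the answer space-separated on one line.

LRU simulation (capacity=4):
  1. access mango: MISS. Cache (LRU->MRU): [mango]
  2. access cow: MISS. Cache (LRU->MRU): [mango cow]
  3. access yak: MISS. Cache (LRU->MRU): [mango cow yak]
  4. access yak: HIT. Cache (LRU->MRU): [mango cow yak]
  5. access mango: HIT. Cache (LRU->MRU): [cow yak mango]
  6. access dog: MISS. Cache (LRU->MRU): [cow yak mango dog]
  7. access dog: HIT. Cache (LRU->MRU): [cow yak mango dog]
  8. access mango: HIT. Cache (LRU->MRU): [cow yak dog mango]
  9. access jay: MISS, evict cow. Cache (LRU->MRU): [yak dog mango jay]
  10. access fox: MISS, evict yak. Cache (LRU->MRU): [dog mango jay fox]
  11. access fox: HIT. Cache (LRU->MRU): [dog mango jay fox]
  12. access mango: HIT. Cache (LRU->MRU): [dog jay fox mango]
  13. access fox: HIT. Cache (LRU->MRU): [dog jay mango fox]
  14. access jay: HIT. Cache (LRU->MRU): [dog mango fox jay]
  15. access fox: HIT. Cache (LRU->MRU): [dog mango jay fox]
  16. access cow: MISS, evict dog. Cache (LRU->MRU): [mango jay fox cow]
  17. access mango: HIT. Cache (LRU->MRU): [jay fox cow mango]
  18. access fox: HIT. Cache (LRU->MRU): [jay cow mango fox]
  19. access melon: MISS, evict jay. Cache (LRU->MRU): [cow mango fox melon]
  20. access melon: HIT. Cache (LRU->MRU): [cow mango fox melon]
  21. access mango: HIT. Cache (LRU->MRU): [cow fox melon mango]
  22. access fox: HIT. Cache (LRU->MRU): [cow melon mango fox]
  23. access mango: HIT. Cache (LRU->MRU): [cow melon fox mango]
  24. access dog: MISS, evict cow. Cache (LRU->MRU): [melon fox mango dog]
  25. access yak: MISS, evict melon. Cache (LRU->MRU): [fox mango dog yak]
  26. access fox: HIT. Cache (LRU->MRU): [mango dog yak fox]
  27. access dog: HIT. Cache (LRU->MRU): [mango yak fox dog]
  28. access pear: MISS, evict mango. Cache (LRU->MRU): [yak fox dog pear]
  29. access mango: MISS, evict yak. Cache (LRU->MRU): [fox dog pear mango]
  30. access mango: HIT. Cache (LRU->MRU): [fox dog pear mango]
  31. access fox: HIT. Cache (LRU->MRU): [dog pear mango fox]
Total: 19 hits, 12 misses, 8 evictions

Answer: dog pear mango fox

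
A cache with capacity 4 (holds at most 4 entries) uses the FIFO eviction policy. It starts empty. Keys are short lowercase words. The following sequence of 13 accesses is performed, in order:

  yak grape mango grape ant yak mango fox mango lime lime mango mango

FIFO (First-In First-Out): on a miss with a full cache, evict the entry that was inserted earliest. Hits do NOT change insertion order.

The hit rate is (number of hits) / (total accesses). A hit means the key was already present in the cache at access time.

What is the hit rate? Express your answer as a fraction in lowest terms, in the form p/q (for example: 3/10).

FIFO simulation (capacity=4):
  1. access yak: MISS. Cache (old->new): [yak]
  2. access grape: MISS. Cache (old->new): [yak grape]
  3. access mango: MISS. Cache (old->new): [yak grape mango]
  4. access grape: HIT. Cache (old->new): [yak grape mango]
  5. access ant: MISS. Cache (old->new): [yak grape mango ant]
  6. access yak: HIT. Cache (old->new): [yak grape mango ant]
  7. access mango: HIT. Cache (old->new): [yak grape mango ant]
  8. access fox: MISS, evict yak. Cache (old->new): [grape mango ant fox]
  9. access mango: HIT. Cache (old->new): [grape mango ant fox]
  10. access lime: MISS, evict grape. Cache (old->new): [mango ant fox lime]
  11. access lime: HIT. Cache (old->new): [mango ant fox lime]
  12. access mango: HIT. Cache (old->new): [mango ant fox lime]
  13. access mango: HIT. Cache (old->new): [mango ant fox lime]
Total: 7 hits, 6 misses, 2 evictions

Hit rate = 7/13

Answer: 7/13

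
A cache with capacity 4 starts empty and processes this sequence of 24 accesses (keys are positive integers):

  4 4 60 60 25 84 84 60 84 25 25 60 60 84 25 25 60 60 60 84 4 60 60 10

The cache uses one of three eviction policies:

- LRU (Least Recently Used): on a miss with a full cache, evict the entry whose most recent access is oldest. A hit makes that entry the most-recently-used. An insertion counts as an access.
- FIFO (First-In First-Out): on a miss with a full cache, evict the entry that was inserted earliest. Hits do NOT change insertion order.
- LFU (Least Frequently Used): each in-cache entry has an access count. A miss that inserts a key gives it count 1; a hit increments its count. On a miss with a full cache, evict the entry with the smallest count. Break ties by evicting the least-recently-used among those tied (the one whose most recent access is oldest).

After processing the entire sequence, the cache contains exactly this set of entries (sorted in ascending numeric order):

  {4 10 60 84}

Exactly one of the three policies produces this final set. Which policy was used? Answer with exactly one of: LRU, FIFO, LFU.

Answer: LRU

Derivation:
Simulating under each policy and comparing final sets:
  LRU: final set = {4 10 60 84} -> MATCHES target
  FIFO: final set = {10 25 60 84} -> differs
  LFU: final set = {10 25 60 84} -> differs
Only LRU produces the target set.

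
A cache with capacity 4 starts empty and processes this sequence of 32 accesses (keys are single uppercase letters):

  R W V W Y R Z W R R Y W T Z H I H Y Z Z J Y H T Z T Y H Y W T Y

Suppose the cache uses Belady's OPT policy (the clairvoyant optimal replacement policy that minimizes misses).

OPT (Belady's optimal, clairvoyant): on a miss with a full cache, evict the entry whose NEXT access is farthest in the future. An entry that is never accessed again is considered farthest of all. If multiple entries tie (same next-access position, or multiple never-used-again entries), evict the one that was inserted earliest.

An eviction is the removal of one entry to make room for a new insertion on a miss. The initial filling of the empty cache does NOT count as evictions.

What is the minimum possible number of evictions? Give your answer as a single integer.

OPT (Belady) simulation (capacity=4):
  1. access R: MISS. Cache: [R]
  2. access W: MISS. Cache: [R W]
  3. access V: MISS. Cache: [R W V]
  4. access W: HIT. Next use of W: step 8. Cache: [R W V]
  5. access Y: MISS. Cache: [R W V Y]
  6. access R: HIT. Next use of R: step 9. Cache: [R W V Y]
  7. access Z: MISS, evict V (next use: never). Cache: [R W Y Z]
  8. access W: HIT. Next use of W: step 12. Cache: [R W Y Z]
  9. access R: HIT. Next use of R: step 10. Cache: [R W Y Z]
  10. access R: HIT. Next use of R: never. Cache: [R W Y Z]
  11. access Y: HIT. Next use of Y: step 18. Cache: [R W Y Z]
  12. access W: HIT. Next use of W: step 30. Cache: [R W Y Z]
  13. access T: MISS, evict R (next use: never). Cache: [W Y Z T]
  14. access Z: HIT. Next use of Z: step 19. Cache: [W Y Z T]
  15. access H: MISS, evict W (next use: step 30). Cache: [Y Z T H]
  16. access I: MISS, evict T (next use: step 24). Cache: [Y Z H I]
  17. access H: HIT. Next use of H: step 23. Cache: [Y Z H I]
  18. access Y: HIT. Next use of Y: step 22. Cache: [Y Z H I]
  19. access Z: HIT. Next use of Z: step 20. Cache: [Y Z H I]
  20. access Z: HIT. Next use of Z: step 25. Cache: [Y Z H I]
  21. access J: MISS, evict I (next use: never). Cache: [Y Z H J]
  22. access Y: HIT. Next use of Y: step 27. Cache: [Y Z H J]
  23. access H: HIT. Next use of H: step 28. Cache: [Y Z H J]
  24. access T: MISS, evict J (next use: never). Cache: [Y Z H T]
  25. access Z: HIT. Next use of Z: never. Cache: [Y Z H T]
  26. access T: HIT. Next use of T: step 31. Cache: [Y Z H T]
  27. access Y: HIT. Next use of Y: step 29. Cache: [Y Z H T]
  28. access H: HIT. Next use of H: never. Cache: [Y Z H T]
  29. access Y: HIT. Next use of Y: step 32. Cache: [Y Z H T]
  30. access W: MISS, evict Z (next use: never). Cache: [Y H T W]
  31. access T: HIT. Next use of T: never. Cache: [Y H T W]
  32. access Y: HIT. Next use of Y: never. Cache: [Y H T W]
Total: 21 hits, 11 misses, 7 evictions

Answer: 7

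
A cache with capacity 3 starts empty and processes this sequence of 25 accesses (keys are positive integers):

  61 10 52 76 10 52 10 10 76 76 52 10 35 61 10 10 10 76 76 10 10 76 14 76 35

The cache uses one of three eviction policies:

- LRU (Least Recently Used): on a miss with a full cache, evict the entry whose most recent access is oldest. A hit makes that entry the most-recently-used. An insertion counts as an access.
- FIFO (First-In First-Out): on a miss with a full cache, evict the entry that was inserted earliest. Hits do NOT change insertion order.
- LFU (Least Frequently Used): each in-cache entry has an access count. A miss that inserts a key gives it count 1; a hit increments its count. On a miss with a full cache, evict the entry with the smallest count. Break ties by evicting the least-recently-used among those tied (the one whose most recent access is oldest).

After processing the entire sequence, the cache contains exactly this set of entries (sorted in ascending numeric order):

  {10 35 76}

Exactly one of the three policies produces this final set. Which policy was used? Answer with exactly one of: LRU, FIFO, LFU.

Simulating under each policy and comparing final sets:
  LRU: final set = {14 35 76} -> differs
  FIFO: final set = {14 35 76} -> differs
  LFU: final set = {10 35 76} -> MATCHES target
Only LFU produces the target set.

Answer: LFU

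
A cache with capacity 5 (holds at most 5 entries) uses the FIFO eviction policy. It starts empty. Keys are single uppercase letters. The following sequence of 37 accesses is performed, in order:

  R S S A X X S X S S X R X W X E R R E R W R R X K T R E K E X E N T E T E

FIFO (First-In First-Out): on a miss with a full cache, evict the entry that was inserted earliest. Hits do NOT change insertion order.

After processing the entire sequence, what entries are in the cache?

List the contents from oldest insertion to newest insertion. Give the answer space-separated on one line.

Answer: K T X N E

Derivation:
FIFO simulation (capacity=5):
  1. access R: MISS. Cache (old->new): [R]
  2. access S: MISS. Cache (old->new): [R S]
  3. access S: HIT. Cache (old->new): [R S]
  4. access A: MISS. Cache (old->new): [R S A]
  5. access X: MISS. Cache (old->new): [R S A X]
  6. access X: HIT. Cache (old->new): [R S A X]
  7. access S: HIT. Cache (old->new): [R S A X]
  8. access X: HIT. Cache (old->new): [R S A X]
  9. access S: HIT. Cache (old->new): [R S A X]
  10. access S: HIT. Cache (old->new): [R S A X]
  11. access X: HIT. Cache (old->new): [R S A X]
  12. access R: HIT. Cache (old->new): [R S A X]
  13. access X: HIT. Cache (old->new): [R S A X]
  14. access W: MISS. Cache (old->new): [R S A X W]
  15. access X: HIT. Cache (old->new): [R S A X W]
  16. access E: MISS, evict R. Cache (old->new): [S A X W E]
  17. access R: MISS, evict S. Cache (old->new): [A X W E R]
  18. access R: HIT. Cache (old->new): [A X W E R]
  19. access E: HIT. Cache (old->new): [A X W E R]
  20. access R: HIT. Cache (old->new): [A X W E R]
  21. access W: HIT. Cache (old->new): [A X W E R]
  22. access R: HIT. Cache (old->new): [A X W E R]
  23. access R: HIT. Cache (old->new): [A X W E R]
  24. access X: HIT. Cache (old->new): [A X W E R]
  25. access K: MISS, evict A. Cache (old->new): [X W E R K]
  26. access T: MISS, evict X. Cache (old->new): [W E R K T]
  27. access R: HIT. Cache (old->new): [W E R K T]
  28. access E: HIT. Cache (old->new): [W E R K T]
  29. access K: HIT. Cache (old->new): [W E R K T]
  30. access E: HIT. Cache (old->new): [W E R K T]
  31. access X: MISS, evict W. Cache (old->new): [E R K T X]
  32. access E: HIT. Cache (old->new): [E R K T X]
  33. access N: MISS, evict E. Cache (old->new): [R K T X N]
  34. access T: HIT. Cache (old->new): [R K T X N]
  35. access E: MISS, evict R. Cache (old->new): [K T X N E]
  36. access T: HIT. Cache (old->new): [K T X N E]
  37. access E: HIT. Cache (old->new): [K T X N E]
Total: 25 hits, 12 misses, 7 evictions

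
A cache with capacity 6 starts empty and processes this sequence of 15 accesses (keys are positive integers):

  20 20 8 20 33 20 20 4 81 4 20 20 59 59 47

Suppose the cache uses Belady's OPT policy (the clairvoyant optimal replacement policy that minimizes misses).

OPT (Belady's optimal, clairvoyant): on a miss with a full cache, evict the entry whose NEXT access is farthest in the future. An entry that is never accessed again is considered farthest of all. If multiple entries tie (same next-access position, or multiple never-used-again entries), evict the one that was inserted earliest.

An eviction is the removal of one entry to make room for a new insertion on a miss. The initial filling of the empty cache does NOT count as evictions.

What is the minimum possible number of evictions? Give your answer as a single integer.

OPT (Belady) simulation (capacity=6):
  1. access 20: MISS. Cache: [20]
  2. access 20: HIT. Next use of 20: step 4. Cache: [20]
  3. access 8: MISS. Cache: [20 8]
  4. access 20: HIT. Next use of 20: step 6. Cache: [20 8]
  5. access 33: MISS. Cache: [20 8 33]
  6. access 20: HIT. Next use of 20: step 7. Cache: [20 8 33]
  7. access 20: HIT. Next use of 20: step 11. Cache: [20 8 33]
  8. access 4: MISS. Cache: [20 8 33 4]
  9. access 81: MISS. Cache: [20 8 33 4 81]
  10. access 4: HIT. Next use of 4: never. Cache: [20 8 33 4 81]
  11. access 20: HIT. Next use of 20: step 12. Cache: [20 8 33 4 81]
  12. access 20: HIT. Next use of 20: never. Cache: [20 8 33 4 81]
  13. access 59: MISS. Cache: [20 8 33 4 81 59]
  14. access 59: HIT. Next use of 59: never. Cache: [20 8 33 4 81 59]
  15. access 47: MISS, evict 20 (next use: never). Cache: [8 33 4 81 59 47]
Total: 8 hits, 7 misses, 1 evictions

Answer: 1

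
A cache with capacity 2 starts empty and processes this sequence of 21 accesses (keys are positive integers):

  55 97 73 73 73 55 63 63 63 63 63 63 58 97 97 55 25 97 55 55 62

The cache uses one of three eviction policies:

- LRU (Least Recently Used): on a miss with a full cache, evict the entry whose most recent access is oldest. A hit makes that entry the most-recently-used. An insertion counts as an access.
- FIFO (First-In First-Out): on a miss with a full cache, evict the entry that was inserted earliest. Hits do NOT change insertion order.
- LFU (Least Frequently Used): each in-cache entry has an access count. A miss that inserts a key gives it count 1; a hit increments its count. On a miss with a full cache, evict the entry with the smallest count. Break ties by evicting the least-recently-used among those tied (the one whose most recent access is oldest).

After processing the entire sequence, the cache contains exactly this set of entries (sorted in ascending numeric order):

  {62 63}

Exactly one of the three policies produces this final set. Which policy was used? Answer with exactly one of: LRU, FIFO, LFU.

Answer: LFU

Derivation:
Simulating under each policy and comparing final sets:
  LRU: final set = {55 62} -> differs
  FIFO: final set = {55 62} -> differs
  LFU: final set = {62 63} -> MATCHES target
Only LFU produces the target set.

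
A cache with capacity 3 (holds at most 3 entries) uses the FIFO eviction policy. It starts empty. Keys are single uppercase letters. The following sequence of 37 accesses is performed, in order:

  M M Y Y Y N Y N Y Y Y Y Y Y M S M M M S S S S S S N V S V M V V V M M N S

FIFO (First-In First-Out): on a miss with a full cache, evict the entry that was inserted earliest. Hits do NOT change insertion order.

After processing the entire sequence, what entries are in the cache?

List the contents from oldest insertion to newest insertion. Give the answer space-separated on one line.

Answer: V N S

Derivation:
FIFO simulation (capacity=3):
  1. access M: MISS. Cache (old->new): [M]
  2. access M: HIT. Cache (old->new): [M]
  3. access Y: MISS. Cache (old->new): [M Y]
  4. access Y: HIT. Cache (old->new): [M Y]
  5. access Y: HIT. Cache (old->new): [M Y]
  6. access N: MISS. Cache (old->new): [M Y N]
  7. access Y: HIT. Cache (old->new): [M Y N]
  8. access N: HIT. Cache (old->new): [M Y N]
  9. access Y: HIT. Cache (old->new): [M Y N]
  10. access Y: HIT. Cache (old->new): [M Y N]
  11. access Y: HIT. Cache (old->new): [M Y N]
  12. access Y: HIT. Cache (old->new): [M Y N]
  13. access Y: HIT. Cache (old->new): [M Y N]
  14. access Y: HIT. Cache (old->new): [M Y N]
  15. access M: HIT. Cache (old->new): [M Y N]
  16. access S: MISS, evict M. Cache (old->new): [Y N S]
  17. access M: MISS, evict Y. Cache (old->new): [N S M]
  18. access M: HIT. Cache (old->new): [N S M]
  19. access M: HIT. Cache (old->new): [N S M]
  20. access S: HIT. Cache (old->new): [N S M]
  21. access S: HIT. Cache (old->new): [N S M]
  22. access S: HIT. Cache (old->new): [N S M]
  23. access S: HIT. Cache (old->new): [N S M]
  24. access S: HIT. Cache (old->new): [N S M]
  25. access S: HIT. Cache (old->new): [N S M]
  26. access N: HIT. Cache (old->new): [N S M]
  27. access V: MISS, evict N. Cache (old->new): [S M V]
  28. access S: HIT. Cache (old->new): [S M V]
  29. access V: HIT. Cache (old->new): [S M V]
  30. access M: HIT. Cache (old->new): [S M V]
  31. access V: HIT. Cache (old->new): [S M V]
  32. access V: HIT. Cache (old->new): [S M V]
  33. access V: HIT. Cache (old->new): [S M V]
  34. access M: HIT. Cache (old->new): [S M V]
  35. access M: HIT. Cache (old->new): [S M V]
  36. access N: MISS, evict S. Cache (old->new): [M V N]
  37. access S: MISS, evict M. Cache (old->new): [V N S]
Total: 29 hits, 8 misses, 5 evictions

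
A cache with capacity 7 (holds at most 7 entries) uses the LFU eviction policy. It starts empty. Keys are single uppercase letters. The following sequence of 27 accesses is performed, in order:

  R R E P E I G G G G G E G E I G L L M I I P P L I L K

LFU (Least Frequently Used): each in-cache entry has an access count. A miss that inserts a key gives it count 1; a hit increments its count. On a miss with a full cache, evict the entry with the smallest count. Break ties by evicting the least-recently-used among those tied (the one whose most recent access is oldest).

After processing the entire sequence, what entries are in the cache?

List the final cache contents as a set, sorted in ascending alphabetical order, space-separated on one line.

Answer: E G I K L P R

Derivation:
LFU simulation (capacity=7):
  1. access R: MISS. Cache: [R(c=1)]
  2. access R: HIT, count now 2. Cache: [R(c=2)]
  3. access E: MISS. Cache: [E(c=1) R(c=2)]
  4. access P: MISS. Cache: [E(c=1) P(c=1) R(c=2)]
  5. access E: HIT, count now 2. Cache: [P(c=1) R(c=2) E(c=2)]
  6. access I: MISS. Cache: [P(c=1) I(c=1) R(c=2) E(c=2)]
  7. access G: MISS. Cache: [P(c=1) I(c=1) G(c=1) R(c=2) E(c=2)]
  8. access G: HIT, count now 2. Cache: [P(c=1) I(c=1) R(c=2) E(c=2) G(c=2)]
  9. access G: HIT, count now 3. Cache: [P(c=1) I(c=1) R(c=2) E(c=2) G(c=3)]
  10. access G: HIT, count now 4. Cache: [P(c=1) I(c=1) R(c=2) E(c=2) G(c=4)]
  11. access G: HIT, count now 5. Cache: [P(c=1) I(c=1) R(c=2) E(c=2) G(c=5)]
  12. access E: HIT, count now 3. Cache: [P(c=1) I(c=1) R(c=2) E(c=3) G(c=5)]
  13. access G: HIT, count now 6. Cache: [P(c=1) I(c=1) R(c=2) E(c=3) G(c=6)]
  14. access E: HIT, count now 4. Cache: [P(c=1) I(c=1) R(c=2) E(c=4) G(c=6)]
  15. access I: HIT, count now 2. Cache: [P(c=1) R(c=2) I(c=2) E(c=4) G(c=6)]
  16. access G: HIT, count now 7. Cache: [P(c=1) R(c=2) I(c=2) E(c=4) G(c=7)]
  17. access L: MISS. Cache: [P(c=1) L(c=1) R(c=2) I(c=2) E(c=4) G(c=7)]
  18. access L: HIT, count now 2. Cache: [P(c=1) R(c=2) I(c=2) L(c=2) E(c=4) G(c=7)]
  19. access M: MISS. Cache: [P(c=1) M(c=1) R(c=2) I(c=2) L(c=2) E(c=4) G(c=7)]
  20. access I: HIT, count now 3. Cache: [P(c=1) M(c=1) R(c=2) L(c=2) I(c=3) E(c=4) G(c=7)]
  21. access I: HIT, count now 4. Cache: [P(c=1) M(c=1) R(c=2) L(c=2) E(c=4) I(c=4) G(c=7)]
  22. access P: HIT, count now 2. Cache: [M(c=1) R(c=2) L(c=2) P(c=2) E(c=4) I(c=4) G(c=7)]
  23. access P: HIT, count now 3. Cache: [M(c=1) R(c=2) L(c=2) P(c=3) E(c=4) I(c=4) G(c=7)]
  24. access L: HIT, count now 3. Cache: [M(c=1) R(c=2) P(c=3) L(c=3) E(c=4) I(c=4) G(c=7)]
  25. access I: HIT, count now 5. Cache: [M(c=1) R(c=2) P(c=3) L(c=3) E(c=4) I(c=5) G(c=7)]
  26. access L: HIT, count now 4. Cache: [M(c=1) R(c=2) P(c=3) E(c=4) L(c=4) I(c=5) G(c=7)]
  27. access K: MISS, evict M(c=1). Cache: [K(c=1) R(c=2) P(c=3) E(c=4) L(c=4) I(c=5) G(c=7)]
Total: 19 hits, 8 misses, 1 evictions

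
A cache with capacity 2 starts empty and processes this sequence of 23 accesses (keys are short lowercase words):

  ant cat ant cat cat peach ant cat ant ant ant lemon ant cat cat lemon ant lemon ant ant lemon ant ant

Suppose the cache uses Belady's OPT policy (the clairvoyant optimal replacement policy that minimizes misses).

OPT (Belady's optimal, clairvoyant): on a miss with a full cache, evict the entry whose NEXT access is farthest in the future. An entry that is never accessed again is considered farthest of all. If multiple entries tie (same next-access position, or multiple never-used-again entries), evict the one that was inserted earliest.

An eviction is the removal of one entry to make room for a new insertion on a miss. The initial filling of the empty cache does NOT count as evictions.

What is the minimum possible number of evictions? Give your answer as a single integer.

Answer: 5

Derivation:
OPT (Belady) simulation (capacity=2):
  1. access ant: MISS. Cache: [ant]
  2. access cat: MISS. Cache: [ant cat]
  3. access ant: HIT. Next use of ant: step 7. Cache: [ant cat]
  4. access cat: HIT. Next use of cat: step 5. Cache: [ant cat]
  5. access cat: HIT. Next use of cat: step 8. Cache: [ant cat]
  6. access peach: MISS, evict cat (next use: step 8). Cache: [ant peach]
  7. access ant: HIT. Next use of ant: step 9. Cache: [ant peach]
  8. access cat: MISS, evict peach (next use: never). Cache: [ant cat]
  9. access ant: HIT. Next use of ant: step 10. Cache: [ant cat]
  10. access ant: HIT. Next use of ant: step 11. Cache: [ant cat]
  11. access ant: HIT. Next use of ant: step 13. Cache: [ant cat]
  12. access lemon: MISS, evict cat (next use: step 14). Cache: [ant lemon]
  13. access ant: HIT. Next use of ant: step 17. Cache: [ant lemon]
  14. access cat: MISS, evict ant (next use: step 17). Cache: [lemon cat]
  15. access cat: HIT. Next use of cat: never. Cache: [lemon cat]
  16. access lemon: HIT. Next use of lemon: step 18. Cache: [lemon cat]
  17. access ant: MISS, evict cat (next use: never). Cache: [lemon ant]
  18. access lemon: HIT. Next use of lemon: step 21. Cache: [lemon ant]
  19. access ant: HIT. Next use of ant: step 20. Cache: [lemon ant]
  20. access ant: HIT. Next use of ant: step 22. Cache: [lemon ant]
  21. access lemon: HIT. Next use of lemon: never. Cache: [lemon ant]
  22. access ant: HIT. Next use of ant: step 23. Cache: [lemon ant]
  23. access ant: HIT. Next use of ant: never. Cache: [lemon ant]
Total: 16 hits, 7 misses, 5 evictions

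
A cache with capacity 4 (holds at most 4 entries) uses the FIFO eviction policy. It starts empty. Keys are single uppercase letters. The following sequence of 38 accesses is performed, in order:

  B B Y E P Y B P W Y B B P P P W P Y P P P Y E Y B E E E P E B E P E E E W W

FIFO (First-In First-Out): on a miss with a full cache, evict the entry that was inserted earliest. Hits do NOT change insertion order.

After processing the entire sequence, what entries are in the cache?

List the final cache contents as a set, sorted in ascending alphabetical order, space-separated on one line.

FIFO simulation (capacity=4):
  1. access B: MISS. Cache (old->new): [B]
  2. access B: HIT. Cache (old->new): [B]
  3. access Y: MISS. Cache (old->new): [B Y]
  4. access E: MISS. Cache (old->new): [B Y E]
  5. access P: MISS. Cache (old->new): [B Y E P]
  6. access Y: HIT. Cache (old->new): [B Y E P]
  7. access B: HIT. Cache (old->new): [B Y E P]
  8. access P: HIT. Cache (old->new): [B Y E P]
  9. access W: MISS, evict B. Cache (old->new): [Y E P W]
  10. access Y: HIT. Cache (old->new): [Y E P W]
  11. access B: MISS, evict Y. Cache (old->new): [E P W B]
  12. access B: HIT. Cache (old->new): [E P W B]
  13. access P: HIT. Cache (old->new): [E P W B]
  14. access P: HIT. Cache (old->new): [E P W B]
  15. access P: HIT. Cache (old->new): [E P W B]
  16. access W: HIT. Cache (old->new): [E P W B]
  17. access P: HIT. Cache (old->new): [E P W B]
  18. access Y: MISS, evict E. Cache (old->new): [P W B Y]
  19. access P: HIT. Cache (old->new): [P W B Y]
  20. access P: HIT. Cache (old->new): [P W B Y]
  21. access P: HIT. Cache (old->new): [P W B Y]
  22. access Y: HIT. Cache (old->new): [P W B Y]
  23. access E: MISS, evict P. Cache (old->new): [W B Y E]
  24. access Y: HIT. Cache (old->new): [W B Y E]
  25. access B: HIT. Cache (old->new): [W B Y E]
  26. access E: HIT. Cache (old->new): [W B Y E]
  27. access E: HIT. Cache (old->new): [W B Y E]
  28. access E: HIT. Cache (old->new): [W B Y E]
  29. access P: MISS, evict W. Cache (old->new): [B Y E P]
  30. access E: HIT. Cache (old->new): [B Y E P]
  31. access B: HIT. Cache (old->new): [B Y E P]
  32. access E: HIT. Cache (old->new): [B Y E P]
  33. access P: HIT. Cache (old->new): [B Y E P]
  34. access E: HIT. Cache (old->new): [B Y E P]
  35. access E: HIT. Cache (old->new): [B Y E P]
  36. access E: HIT. Cache (old->new): [B Y E P]
  37. access W: MISS, evict B. Cache (old->new): [Y E P W]
  38. access W: HIT. Cache (old->new): [Y E P W]
Total: 28 hits, 10 misses, 6 evictions

Answer: E P W Y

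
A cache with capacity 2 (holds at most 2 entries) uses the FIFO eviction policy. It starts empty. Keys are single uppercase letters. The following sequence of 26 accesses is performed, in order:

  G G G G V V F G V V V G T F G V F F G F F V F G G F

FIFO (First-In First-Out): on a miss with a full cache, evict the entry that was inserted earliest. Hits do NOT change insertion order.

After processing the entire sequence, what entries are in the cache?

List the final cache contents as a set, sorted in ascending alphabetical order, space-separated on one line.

FIFO simulation (capacity=2):
  1. access G: MISS. Cache (old->new): [G]
  2. access G: HIT. Cache (old->new): [G]
  3. access G: HIT. Cache (old->new): [G]
  4. access G: HIT. Cache (old->new): [G]
  5. access V: MISS. Cache (old->new): [G V]
  6. access V: HIT. Cache (old->new): [G V]
  7. access F: MISS, evict G. Cache (old->new): [V F]
  8. access G: MISS, evict V. Cache (old->new): [F G]
  9. access V: MISS, evict F. Cache (old->new): [G V]
  10. access V: HIT. Cache (old->new): [G V]
  11. access V: HIT. Cache (old->new): [G V]
  12. access G: HIT. Cache (old->new): [G V]
  13. access T: MISS, evict G. Cache (old->new): [V T]
  14. access F: MISS, evict V. Cache (old->new): [T F]
  15. access G: MISS, evict T. Cache (old->new): [F G]
  16. access V: MISS, evict F. Cache (old->new): [G V]
  17. access F: MISS, evict G. Cache (old->new): [V F]
  18. access F: HIT. Cache (old->new): [V F]
  19. access G: MISS, evict V. Cache (old->new): [F G]
  20. access F: HIT. Cache (old->new): [F G]
  21. access F: HIT. Cache (old->new): [F G]
  22. access V: MISS, evict F. Cache (old->new): [G V]
  23. access F: MISS, evict G. Cache (old->new): [V F]
  24. access G: MISS, evict V. Cache (old->new): [F G]
  25. access G: HIT. Cache (old->new): [F G]
  26. access F: HIT. Cache (old->new): [F G]
Total: 12 hits, 14 misses, 12 evictions

Answer: F G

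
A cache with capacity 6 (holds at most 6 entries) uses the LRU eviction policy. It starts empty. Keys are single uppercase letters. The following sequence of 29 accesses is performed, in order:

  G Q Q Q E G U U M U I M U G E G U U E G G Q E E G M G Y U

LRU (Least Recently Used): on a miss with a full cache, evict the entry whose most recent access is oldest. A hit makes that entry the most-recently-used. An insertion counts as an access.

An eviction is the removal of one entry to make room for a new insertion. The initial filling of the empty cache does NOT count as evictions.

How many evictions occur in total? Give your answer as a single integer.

LRU simulation (capacity=6):
  1. access G: MISS. Cache (LRU->MRU): [G]
  2. access Q: MISS. Cache (LRU->MRU): [G Q]
  3. access Q: HIT. Cache (LRU->MRU): [G Q]
  4. access Q: HIT. Cache (LRU->MRU): [G Q]
  5. access E: MISS. Cache (LRU->MRU): [G Q E]
  6. access G: HIT. Cache (LRU->MRU): [Q E G]
  7. access U: MISS. Cache (LRU->MRU): [Q E G U]
  8. access U: HIT. Cache (LRU->MRU): [Q E G U]
  9. access M: MISS. Cache (LRU->MRU): [Q E G U M]
  10. access U: HIT. Cache (LRU->MRU): [Q E G M U]
  11. access I: MISS. Cache (LRU->MRU): [Q E G M U I]
  12. access M: HIT. Cache (LRU->MRU): [Q E G U I M]
  13. access U: HIT. Cache (LRU->MRU): [Q E G I M U]
  14. access G: HIT. Cache (LRU->MRU): [Q E I M U G]
  15. access E: HIT. Cache (LRU->MRU): [Q I M U G E]
  16. access G: HIT. Cache (LRU->MRU): [Q I M U E G]
  17. access U: HIT. Cache (LRU->MRU): [Q I M E G U]
  18. access U: HIT. Cache (LRU->MRU): [Q I M E G U]
  19. access E: HIT. Cache (LRU->MRU): [Q I M G U E]
  20. access G: HIT. Cache (LRU->MRU): [Q I M U E G]
  21. access G: HIT. Cache (LRU->MRU): [Q I M U E G]
  22. access Q: HIT. Cache (LRU->MRU): [I M U E G Q]
  23. access E: HIT. Cache (LRU->MRU): [I M U G Q E]
  24. access E: HIT. Cache (LRU->MRU): [I M U G Q E]
  25. access G: HIT. Cache (LRU->MRU): [I M U Q E G]
  26. access M: HIT. Cache (LRU->MRU): [I U Q E G M]
  27. access G: HIT. Cache (LRU->MRU): [I U Q E M G]
  28. access Y: MISS, evict I. Cache (LRU->MRU): [U Q E M G Y]
  29. access U: HIT. Cache (LRU->MRU): [Q E M G Y U]
Total: 22 hits, 7 misses, 1 evictions

Answer: 1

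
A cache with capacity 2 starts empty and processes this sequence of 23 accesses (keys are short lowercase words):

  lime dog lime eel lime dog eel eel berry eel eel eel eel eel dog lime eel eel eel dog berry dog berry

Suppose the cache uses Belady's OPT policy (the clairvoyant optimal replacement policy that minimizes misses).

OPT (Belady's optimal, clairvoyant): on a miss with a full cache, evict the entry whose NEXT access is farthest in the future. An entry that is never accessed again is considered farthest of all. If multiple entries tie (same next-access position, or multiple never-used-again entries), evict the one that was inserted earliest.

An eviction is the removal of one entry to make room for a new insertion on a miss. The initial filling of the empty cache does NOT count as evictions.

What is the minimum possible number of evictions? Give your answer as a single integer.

Answer: 7

Derivation:
OPT (Belady) simulation (capacity=2):
  1. access lime: MISS. Cache: [lime]
  2. access dog: MISS. Cache: [lime dog]
  3. access lime: HIT. Next use of lime: step 5. Cache: [lime dog]
  4. access eel: MISS, evict dog (next use: step 6). Cache: [lime eel]
  5. access lime: HIT. Next use of lime: step 16. Cache: [lime eel]
  6. access dog: MISS, evict lime (next use: step 16). Cache: [eel dog]
  7. access eel: HIT. Next use of eel: step 8. Cache: [eel dog]
  8. access eel: HIT. Next use of eel: step 10. Cache: [eel dog]
  9. access berry: MISS, evict dog (next use: step 15). Cache: [eel berry]
  10. access eel: HIT. Next use of eel: step 11. Cache: [eel berry]
  11. access eel: HIT. Next use of eel: step 12. Cache: [eel berry]
  12. access eel: HIT. Next use of eel: step 13. Cache: [eel berry]
  13. access eel: HIT. Next use of eel: step 14. Cache: [eel berry]
  14. access eel: HIT. Next use of eel: step 17. Cache: [eel berry]
  15. access dog: MISS, evict berry (next use: step 21). Cache: [eel dog]
  16. access lime: MISS, evict dog (next use: step 20). Cache: [eel lime]
  17. access eel: HIT. Next use of eel: step 18. Cache: [eel lime]
  18. access eel: HIT. Next use of eel: step 19. Cache: [eel lime]
  19. access eel: HIT. Next use of eel: never. Cache: [eel lime]
  20. access dog: MISS, evict eel (next use: never). Cache: [lime dog]
  21. access berry: MISS, evict lime (next use: never). Cache: [dog berry]
  22. access dog: HIT. Next use of dog: never. Cache: [dog berry]
  23. access berry: HIT. Next use of berry: never. Cache: [dog berry]
Total: 14 hits, 9 misses, 7 evictions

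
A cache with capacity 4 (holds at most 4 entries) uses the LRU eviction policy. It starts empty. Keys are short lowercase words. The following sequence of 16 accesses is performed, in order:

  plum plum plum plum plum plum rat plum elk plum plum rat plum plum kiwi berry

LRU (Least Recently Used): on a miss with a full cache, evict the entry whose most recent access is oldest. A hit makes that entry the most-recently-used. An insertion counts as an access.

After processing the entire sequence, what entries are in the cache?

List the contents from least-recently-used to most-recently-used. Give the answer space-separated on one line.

LRU simulation (capacity=4):
  1. access plum: MISS. Cache (LRU->MRU): [plum]
  2. access plum: HIT. Cache (LRU->MRU): [plum]
  3. access plum: HIT. Cache (LRU->MRU): [plum]
  4. access plum: HIT. Cache (LRU->MRU): [plum]
  5. access plum: HIT. Cache (LRU->MRU): [plum]
  6. access plum: HIT. Cache (LRU->MRU): [plum]
  7. access rat: MISS. Cache (LRU->MRU): [plum rat]
  8. access plum: HIT. Cache (LRU->MRU): [rat plum]
  9. access elk: MISS. Cache (LRU->MRU): [rat plum elk]
  10. access plum: HIT. Cache (LRU->MRU): [rat elk plum]
  11. access plum: HIT. Cache (LRU->MRU): [rat elk plum]
  12. access rat: HIT. Cache (LRU->MRU): [elk plum rat]
  13. access plum: HIT. Cache (LRU->MRU): [elk rat plum]
  14. access plum: HIT. Cache (LRU->MRU): [elk rat plum]
  15. access kiwi: MISS. Cache (LRU->MRU): [elk rat plum kiwi]
  16. access berry: MISS, evict elk. Cache (LRU->MRU): [rat plum kiwi berry]
Total: 11 hits, 5 misses, 1 evictions

Answer: rat plum kiwi berry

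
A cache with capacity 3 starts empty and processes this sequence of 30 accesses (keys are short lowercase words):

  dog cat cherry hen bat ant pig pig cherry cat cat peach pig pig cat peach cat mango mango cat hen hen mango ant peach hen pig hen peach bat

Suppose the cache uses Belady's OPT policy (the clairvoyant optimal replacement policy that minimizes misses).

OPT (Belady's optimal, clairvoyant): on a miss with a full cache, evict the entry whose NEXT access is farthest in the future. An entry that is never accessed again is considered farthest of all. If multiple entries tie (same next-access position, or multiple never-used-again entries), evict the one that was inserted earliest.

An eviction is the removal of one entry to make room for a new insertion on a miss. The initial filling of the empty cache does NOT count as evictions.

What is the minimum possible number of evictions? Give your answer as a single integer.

OPT (Belady) simulation (capacity=3):
  1. access dog: MISS. Cache: [dog]
  2. access cat: MISS. Cache: [dog cat]
  3. access cherry: MISS. Cache: [dog cat cherry]
  4. access hen: MISS, evict dog (next use: never). Cache: [cat cherry hen]
  5. access bat: MISS, evict hen (next use: step 21). Cache: [cat cherry bat]
  6. access ant: MISS, evict bat (next use: step 30). Cache: [cat cherry ant]
  7. access pig: MISS, evict ant (next use: step 24). Cache: [cat cherry pig]
  8. access pig: HIT. Next use of pig: step 13. Cache: [cat cherry pig]
  9. access cherry: HIT. Next use of cherry: never. Cache: [cat cherry pig]
  10. access cat: HIT. Next use of cat: step 11. Cache: [cat cherry pig]
  11. access cat: HIT. Next use of cat: step 15. Cache: [cat cherry pig]
  12. access peach: MISS, evict cherry (next use: never). Cache: [cat pig peach]
  13. access pig: HIT. Next use of pig: step 14. Cache: [cat pig peach]
  14. access pig: HIT. Next use of pig: step 27. Cache: [cat pig peach]
  15. access cat: HIT. Next use of cat: step 17. Cache: [cat pig peach]
  16. access peach: HIT. Next use of peach: step 25. Cache: [cat pig peach]
  17. access cat: HIT. Next use of cat: step 20. Cache: [cat pig peach]
  18. access mango: MISS, evict pig (next use: step 27). Cache: [cat peach mango]
  19. access mango: HIT. Next use of mango: step 23. Cache: [cat peach mango]
  20. access cat: HIT. Next use of cat: never. Cache: [cat peach mango]
  21. access hen: MISS, evict cat (next use: never). Cache: [peach mango hen]
  22. access hen: HIT. Next use of hen: step 26. Cache: [peach mango hen]
  23. access mango: HIT. Next use of mango: never. Cache: [peach mango hen]
  24. access ant: MISS, evict mango (next use: never). Cache: [peach hen ant]
  25. access peach: HIT. Next use of peach: step 29. Cache: [peach hen ant]
  26. access hen: HIT. Next use of hen: step 28. Cache: [peach hen ant]
  27. access pig: MISS, evict ant (next use: never). Cache: [peach hen pig]
  28. access hen: HIT. Next use of hen: never. Cache: [peach hen pig]
  29. access peach: HIT. Next use of peach: never. Cache: [peach hen pig]
  30. access bat: MISS, evict peach (next use: never). Cache: [hen pig bat]
Total: 17 hits, 13 misses, 10 evictions

Answer: 10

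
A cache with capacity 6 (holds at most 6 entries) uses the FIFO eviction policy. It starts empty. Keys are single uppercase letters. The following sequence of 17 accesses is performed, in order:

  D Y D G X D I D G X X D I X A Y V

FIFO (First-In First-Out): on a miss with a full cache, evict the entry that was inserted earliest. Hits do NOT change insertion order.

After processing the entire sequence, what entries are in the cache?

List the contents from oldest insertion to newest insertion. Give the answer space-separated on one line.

Answer: Y G X I A V

Derivation:
FIFO simulation (capacity=6):
  1. access D: MISS. Cache (old->new): [D]
  2. access Y: MISS. Cache (old->new): [D Y]
  3. access D: HIT. Cache (old->new): [D Y]
  4. access G: MISS. Cache (old->new): [D Y G]
  5. access X: MISS. Cache (old->new): [D Y G X]
  6. access D: HIT. Cache (old->new): [D Y G X]
  7. access I: MISS. Cache (old->new): [D Y G X I]
  8. access D: HIT. Cache (old->new): [D Y G X I]
  9. access G: HIT. Cache (old->new): [D Y G X I]
  10. access X: HIT. Cache (old->new): [D Y G X I]
  11. access X: HIT. Cache (old->new): [D Y G X I]
  12. access D: HIT. Cache (old->new): [D Y G X I]
  13. access I: HIT. Cache (old->new): [D Y G X I]
  14. access X: HIT. Cache (old->new): [D Y G X I]
  15. access A: MISS. Cache (old->new): [D Y G X I A]
  16. access Y: HIT. Cache (old->new): [D Y G X I A]
  17. access V: MISS, evict D. Cache (old->new): [Y G X I A V]
Total: 10 hits, 7 misses, 1 evictions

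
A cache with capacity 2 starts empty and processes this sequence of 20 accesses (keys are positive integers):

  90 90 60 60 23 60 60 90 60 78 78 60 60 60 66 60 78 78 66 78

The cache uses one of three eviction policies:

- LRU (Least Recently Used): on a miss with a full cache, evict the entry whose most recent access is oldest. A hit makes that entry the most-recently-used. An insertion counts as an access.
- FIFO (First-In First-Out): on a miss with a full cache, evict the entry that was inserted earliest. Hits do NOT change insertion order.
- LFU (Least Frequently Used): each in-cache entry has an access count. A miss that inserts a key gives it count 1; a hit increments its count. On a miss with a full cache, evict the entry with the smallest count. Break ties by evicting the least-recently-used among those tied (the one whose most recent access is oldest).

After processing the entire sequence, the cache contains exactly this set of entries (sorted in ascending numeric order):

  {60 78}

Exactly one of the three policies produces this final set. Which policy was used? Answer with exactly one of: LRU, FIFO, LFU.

Answer: LFU

Derivation:
Simulating under each policy and comparing final sets:
  LRU: final set = {66 78} -> differs
  FIFO: final set = {66 78} -> differs
  LFU: final set = {60 78} -> MATCHES target
Only LFU produces the target set.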